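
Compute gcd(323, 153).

17

Euclid: 323 = 2·153 + 17; 153 = 9·17 + 0. Last nonzero remainder: 17.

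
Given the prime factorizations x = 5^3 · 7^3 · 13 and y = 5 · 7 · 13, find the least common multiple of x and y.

557375

max exponent per prime: 5^3 · 7^3 · 13 = 557375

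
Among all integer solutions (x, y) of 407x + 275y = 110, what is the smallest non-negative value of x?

5

gcd(407, 275) = 11 (Euclid: 407 = 1·275 + 132; 275 = 2·132 + 11; 132 = 12·11 + 0), and 11 | 110.
Extended Euclid: 407·(-2) + 275·(3) = 11. Scale by 10: x₀ = -20.
General solution x = x₀ + 25t; reducing mod 25 gives x = 5 (and y = -7).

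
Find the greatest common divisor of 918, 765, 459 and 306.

gcd(918, 765): 918 = 1·765 + 153; 765 = 5·153 + 0 → 153
gcd(153, 459): 459 = 3·153 + 0 → 153
gcd(153, 306): 306 = 2·153 + 0 → 153

153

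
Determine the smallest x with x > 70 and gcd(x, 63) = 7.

gcd(x, 63) = 7 forces 7 | x; write x = 7s. Then gcd(7s, 7·9) = 7·gcd(s, 9), so need gcd(s, 9) = 1.
7s > 70 gives s ≥ 11. The least s ≥ 11 coprime to 9 is 11, so x = 7·11 = 77.

77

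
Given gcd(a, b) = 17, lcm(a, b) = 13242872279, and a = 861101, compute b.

a·b = gcd·lcm = 17·13242872279 = 225128828743, so b = 225128828743/861101 = 261443.

261443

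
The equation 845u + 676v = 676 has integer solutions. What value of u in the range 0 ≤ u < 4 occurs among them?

Euclid: 845 = 1·676 + 169; 676 = 4·169 + 0 → gcd = 169; 676 = 169·4.
Back-substitution yields 845·(1) + 676·(-1) = 169, so one solution is u = 1·4 = 4, v = -1·4 = -4.
Solutions in u differ by 676/169 = 4; the one in [0, 4) is 4 mod 4 = 0.

0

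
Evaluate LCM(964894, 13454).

927263134

gcd first: 964894 = 71·13454 + 9660; 13454 = 1·9660 + 3794; 9660 = 2·3794 + 2072; 3794 = 1·2072 + 1722; 2072 = 1·1722 + 350; 1722 = 4·350 + 322; 350 = 1·322 + 28; 322 = 11·28 + 14; 28 = 2·14 + 0 → gcd = 14
lcm = 964894·13454/gcd = 12981683876/14 = 927263134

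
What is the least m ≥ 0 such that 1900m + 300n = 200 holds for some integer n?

2

gcd(1900, 300) = 100 (Euclid: 1900 = 6·300 + 100; 300 = 3·100 + 0), and 100 | 200.
Extended Euclid: 1900·(1) + 300·(-6) = 100. Scale by 2: m₀ = 2.
General solution m = m₀ + 3t; reducing mod 3 gives m = 2 (and n = -12).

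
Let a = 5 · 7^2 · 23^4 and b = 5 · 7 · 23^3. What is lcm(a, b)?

max exponent per prime: 5 · 7^2 · 23^4 = 68561045

68561045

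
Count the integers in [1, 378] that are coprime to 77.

77 = 7·11. Inclusion–exclusion on these primes:
378 − ⌊378/7⌋ − ⌊378/11⌋ + ⌊378/77⌋ = 294

294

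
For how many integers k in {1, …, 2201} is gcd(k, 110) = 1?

110 = 2·5·11. Inclusion–exclusion on these primes:
2201 − ⌊2201/2⌋ − ⌊2201/5⌋ − ⌊2201/11⌋ + ⌊2201/10⌋ + ⌊2201/22⌋ + ⌊2201/55⌋ − ⌊2201/110⌋ = 801

801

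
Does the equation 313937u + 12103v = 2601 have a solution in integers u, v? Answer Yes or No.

By Bézout, 313937u + 12103v = 2601 has integer solutions iff gcd(313937, 12103) | 2601.
Euclid: 313937 = 25·12103 + 11362; 12103 = 1·11362 + 741; 11362 = 15·741 + 247; 741 = 3·247 + 0. gcd = 247; 2601 mod 247 = 131. No.

No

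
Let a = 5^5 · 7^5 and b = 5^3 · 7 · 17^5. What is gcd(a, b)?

min exponent per shared prime: 5^3 · 7 = 875

875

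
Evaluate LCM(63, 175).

63 = 3² · 7; 175 = 5² · 7
max exponents: 3² · 5² · 7 = 1575

1575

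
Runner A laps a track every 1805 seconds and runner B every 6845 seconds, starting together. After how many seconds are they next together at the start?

gcd first: 6845 = 3·1805 + 1430; 1805 = 1·1430 + 375; 1430 = 3·375 + 305; 375 = 1·305 + 70; 305 = 4·70 + 25; 70 = 2·25 + 20; 25 = 1·20 + 5; 20 = 4·5 + 0 → gcd = 5
lcm = 1805·6845/gcd = 12355225/5 = 2471045

2471045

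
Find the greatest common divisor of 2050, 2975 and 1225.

gcd(2050, 2975): 2975 = 1·2050 + 925; 2050 = 2·925 + 200; 925 = 4·200 + 125; 200 = 1·125 + 75; 125 = 1·75 + 50; 75 = 1·50 + 25; 50 = 2·25 + 0 → 25
gcd(25, 1225): 1225 = 49·25 + 0 → 25

25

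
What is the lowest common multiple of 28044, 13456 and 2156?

28044 = 2² · 3² · 19 · 41; 13456 = 2⁴ · 29²; 2156 = 2² · 7² · 11
lcm takes max exponent of each prime: 2⁴ · 3² · 7² · 11 · 19 · 29² · 41 = 50849268624

50849268624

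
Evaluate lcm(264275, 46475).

44662475

gcd first: 264275 = 5·46475 + 31900; 46475 = 1·31900 + 14575; 31900 = 2·14575 + 2750; 14575 = 5·2750 + 825; 2750 = 3·825 + 275; 825 = 3·275 + 0 → gcd = 275
lcm = 264275·46475/gcd = 12282180625/275 = 44662475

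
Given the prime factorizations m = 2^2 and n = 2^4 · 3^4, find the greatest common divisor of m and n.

min exponent per shared prime: 2^2 = 4

4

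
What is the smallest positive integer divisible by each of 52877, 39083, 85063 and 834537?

12073246779

52877 = 11² · 19 · 23; 39083 = 11² · 17 · 19; 85063 = 11² · 19 · 37; 834537 = 3 · 11⁴ · 19
lcm takes max exponent of each prime: 3 · 11⁴ · 17 · 19 · 23 · 37 = 12073246779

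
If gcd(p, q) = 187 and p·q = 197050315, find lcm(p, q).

For any two positive integers, gcd × lcm equals their product. Hence lcm = 197050315 / 187 = 1053745.

1053745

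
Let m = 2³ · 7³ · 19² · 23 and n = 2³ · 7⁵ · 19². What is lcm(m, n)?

max exponent per prime: 2³ · 7⁵ · 19² · 23 = 1116388168

1116388168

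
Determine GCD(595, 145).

5

595 = 5 · 7 · 17
145 = 5 · 29
Common: 5 = 5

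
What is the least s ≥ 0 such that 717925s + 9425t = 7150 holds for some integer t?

16

Reduce mod 9425: 717925s ≡ 7150 (mod 9425). With g = gcd(717925, 9425) = 325 dividing 7150, divide through: 2209s ≡ 22 (mod 29).
Since gcd(2209, 29) = 1, s ≡ 22·(2209)⁻¹ ≡ 16 (mod 29). Smallest non-negative: 16.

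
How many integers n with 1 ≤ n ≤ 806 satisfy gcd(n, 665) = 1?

665 = 5·7·19. Inclusion–exclusion on these primes:
806 − ⌊806/5⌋ − ⌊806/7⌋ − ⌊806/19⌋ + ⌊806/35⌋ + ⌊806/95⌋ + ⌊806/133⌋ − ⌊806/665⌋ = 524

524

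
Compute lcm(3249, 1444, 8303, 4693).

3249 = 3² · 19²; 1444 = 2² · 19²; 8303 = 19² · 23; 4693 = 13 · 19²
lcm takes max exponent of each prime: 2² · 3² · 13 · 19² · 23 = 3885804

3885804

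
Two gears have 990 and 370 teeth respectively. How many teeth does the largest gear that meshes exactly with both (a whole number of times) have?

990 = 2 · 3² · 5 · 11
370 = 2 · 5 · 37
Common: 2 · 5 = 10

10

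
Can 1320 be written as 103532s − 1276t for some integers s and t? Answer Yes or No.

gcd(103532, 1276): 103532 = 81·1276 + 176; 1276 = 7·176 + 44; 176 = 4·44 + 0 → 44
44 divides 1320, so a solution exists.

Yes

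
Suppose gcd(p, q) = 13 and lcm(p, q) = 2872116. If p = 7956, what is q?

p·q = gcd·lcm = 13·2872116 = 37337508, so q = 37337508/7956 = 4693.

4693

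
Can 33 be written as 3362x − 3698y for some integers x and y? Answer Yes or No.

No

By Bézout, 3362x − 3698y = 33 has integer solutions iff gcd(3362, 3698) | 33.
Euclid: 3698 = 1·3362 + 336; 3362 = 10·336 + 2; 336 = 168·2 + 0. gcd = 2; 33 mod 2 = 1. No.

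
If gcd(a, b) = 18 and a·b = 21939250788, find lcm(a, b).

1218847266

gcd·lcm = product, so lcm = 21939250788/18 = 1218847266.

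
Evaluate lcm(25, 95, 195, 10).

25 = 5²; 95 = 5 · 19; 195 = 3 · 5 · 13; 10 = 2 · 5
lcm takes max exponent of each prime: 2 · 3 · 5² · 13 · 19 = 37050

37050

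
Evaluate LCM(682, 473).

gcd first: 682 = 1·473 + 209; 473 = 2·209 + 55; 209 = 3·55 + 44; 55 = 1·44 + 11; 44 = 4·11 + 0 → gcd = 11
lcm = 682·473/gcd = 322586/11 = 29326

29326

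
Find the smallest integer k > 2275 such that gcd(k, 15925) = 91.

2366

gcd(k, 15925) = 91 forces 91 | k; write k = 91s. Then gcd(91s, 91·175) = 91·gcd(s, 175), so need gcd(s, 175) = 1.
91s > 2275 gives s ≥ 26. The least s ≥ 26 coprime to 175 is 26, so k = 91·26 = 2366.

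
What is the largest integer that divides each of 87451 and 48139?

87451 = 7 · 13 · 31²
48139 = 7 · 13 · 23²
Common: 7 · 13 = 91

91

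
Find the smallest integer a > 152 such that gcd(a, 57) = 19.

190

gcd(a, 57) = 19 forces 19 | a; write a = 19s. Then gcd(19s, 19·3) = 19·gcd(s, 3), so need gcd(s, 3) = 1.
19s > 152 gives s ≥ 9. The least s ≥ 9 coprime to 3 is 10, so a = 19·10 = 190.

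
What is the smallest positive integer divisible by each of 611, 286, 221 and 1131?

611 = 13 · 47; 286 = 2 · 11 · 13; 221 = 13 · 17; 1131 = 3 · 13 · 29
lcm takes max exponent of each prime: 2 · 3 · 11 · 13 · 17 · 29 · 47 = 19880718

19880718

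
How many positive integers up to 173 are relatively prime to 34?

82

34 = 2·17. Inclusion–exclusion on these primes:
173 − ⌊173/2⌋ − ⌊173/17⌋ + ⌊173/34⌋ = 82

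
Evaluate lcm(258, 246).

258 = 2 · 3 · 43; 246 = 2 · 3 · 41
max exponents: 2 · 3 · 41 · 43 = 10578

10578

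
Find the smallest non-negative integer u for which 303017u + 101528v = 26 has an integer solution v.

98418

Reduce mod 101528: 303017u ≡ 26 (mod 101528). With g = gcd(303017, 101528) = 1 dividing 26, divide through: 303017u ≡ 26 (mod 101528).
Since gcd(303017, 101528) = 1, u ≡ 26·(303017)⁻¹ ≡ 98418 (mod 101528). Smallest non-negative: 98418.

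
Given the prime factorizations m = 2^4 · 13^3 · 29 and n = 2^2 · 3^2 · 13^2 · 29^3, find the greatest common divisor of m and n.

min exponent per shared prime: 2^2 · 13^2 · 29 = 19604

19604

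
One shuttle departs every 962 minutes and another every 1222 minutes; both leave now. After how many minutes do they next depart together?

962 = 2 · 13 · 37; 1222 = 2 · 13 · 47
max exponents: 2 · 13 · 37 · 47 = 45214

45214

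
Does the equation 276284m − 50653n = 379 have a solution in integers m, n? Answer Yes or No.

gcd(276284, 50653): 276284 = 5·50653 + 23019; 50653 = 2·23019 + 4615; 23019 = 4·4615 + 4559; 4615 = 1·4559 + 56; 4559 = 81·56 + 23; 56 = 2·23 + 10; 23 = 2·10 + 3; 10 = 3·3 + 1; 3 = 3·1 + 0 → 1
1 divides 379, so a solution exists.

Yes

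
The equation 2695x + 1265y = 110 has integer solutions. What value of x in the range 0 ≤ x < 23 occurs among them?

Reduce mod 1265: 2695x ≡ 110 (mod 1265). With g = gcd(2695, 1265) = 55 dividing 110, divide through: 49x ≡ 2 (mod 23).
Since gcd(49, 23) = 1, x ≡ 2·(49)⁻¹ ≡ 16 (mod 23). Smallest non-negative: 16.

16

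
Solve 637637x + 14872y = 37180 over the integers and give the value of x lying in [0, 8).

Reduce mod 14872: 637637x ≡ 37180 (mod 14872). With g = gcd(637637, 14872) = 1859 dividing 37180, divide through: 343x ≡ 20 (mod 8).
Since gcd(343, 8) = 1, x ≡ 20·(343)⁻¹ ≡ 4 (mod 8). Smallest non-negative: 4.

4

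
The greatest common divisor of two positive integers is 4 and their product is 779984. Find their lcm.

194996

gcd·lcm = product, so lcm = 779984/4 = 194996.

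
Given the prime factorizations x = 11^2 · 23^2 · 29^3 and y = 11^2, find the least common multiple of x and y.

max exponent per prime: 11^2 · 23^2 · 29^3 = 1561115501

1561115501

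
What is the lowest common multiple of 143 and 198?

2574

143 = 11 · 13; 198 = 2 · 3² · 11
max exponents: 2 · 3² · 11 · 13 = 2574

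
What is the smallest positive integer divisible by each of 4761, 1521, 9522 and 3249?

580927698

4761 = 3² · 23²; 1521 = 3² · 13²; 9522 = 2 · 3² · 23²; 3249 = 3² · 19²
lcm takes max exponent of each prime: 2 · 3² · 13² · 19² · 23² = 580927698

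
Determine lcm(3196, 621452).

29208244

3196 = 2² · 17 · 47; 621452 = 2² · 13 · 17 · 19 · 37
max exponents: 2² · 13 · 17 · 19 · 37 · 47 = 29208244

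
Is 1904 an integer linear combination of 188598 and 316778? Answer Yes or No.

By Bézout, 188598x − 316778y = 1904 has integer solutions iff gcd(188598, 316778) | 1904.
Euclid: 316778 = 1·188598 + 128180; 188598 = 1·128180 + 60418; 128180 = 2·60418 + 7344; 60418 = 8·7344 + 1666; 7344 = 4·1666 + 680; 1666 = 2·680 + 306; 680 = 2·306 + 68; 306 = 4·68 + 34; 68 = 2·34 + 0. gcd = 34; 1904 mod 34 = 0. Yes.

Yes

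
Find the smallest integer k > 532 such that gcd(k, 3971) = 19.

gcd(k, 3971) = 19 forces 19 | k; write k = 19s. Then gcd(19s, 19·209) = 19·gcd(s, 209), so need gcd(s, 209) = 1.
19s > 532 gives s ≥ 29. The least s ≥ 29 coprime to 209 is 29, so k = 19·29 = 551.

551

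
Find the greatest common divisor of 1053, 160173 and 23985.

117

gcd(1053, 160173): 160173 = 152·1053 + 117; 1053 = 9·117 + 0 → 117
gcd(117, 23985): 23985 = 205·117 + 0 → 117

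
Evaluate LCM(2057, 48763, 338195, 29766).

43844276190

2057 = 11² · 17; 48763 = 11² · 13 · 31; 338195 = 5 · 11² · 13 · 43; 29766 = 2 · 3 · 11² · 41
lcm takes max exponent of each prime: 2 · 3 · 5 · 11² · 13 · 17 · 31 · 41 · 43 = 43844276190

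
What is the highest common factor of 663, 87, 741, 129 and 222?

3

gcd(663, 87): 663 = 7·87 + 54; 87 = 1·54 + 33; 54 = 1·33 + 21; 33 = 1·21 + 12; 21 = 1·12 + 9; 12 = 1·9 + 3; 9 = 3·3 + 0 → 3
gcd(3, 741): 741 = 247·3 + 0 → 3
gcd(3, 129): 129 = 43·3 + 0 → 3
gcd(3, 222): 222 = 74·3 + 0 → 3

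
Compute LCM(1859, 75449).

gcd first: 75449 = 40·1859 + 1089; 1859 = 1·1089 + 770; 1089 = 1·770 + 319; 770 = 2·319 + 132; 319 = 2·132 + 55; 132 = 2·55 + 22; 55 = 2·22 + 11; 22 = 2·11 + 0 → gcd = 11
lcm = 1859·75449/gcd = 140259691/11 = 12750881

12750881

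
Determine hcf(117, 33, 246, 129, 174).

3

gcd(117, 33): 117 = 3·33 + 18; 33 = 1·18 + 15; 18 = 1·15 + 3; 15 = 5·3 + 0 → 3
gcd(3, 246): 246 = 82·3 + 0 → 3
gcd(3, 129): 129 = 43·3 + 0 → 3
gcd(3, 174): 174 = 58·3 + 0 → 3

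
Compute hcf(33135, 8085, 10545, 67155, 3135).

15

gcd(33135, 8085): 33135 = 4·8085 + 795; 8085 = 10·795 + 135; 795 = 5·135 + 120; 135 = 1·120 + 15; 120 = 8·15 + 0 → 15
gcd(15, 10545): 10545 = 703·15 + 0 → 15
gcd(15, 67155): 67155 = 4477·15 + 0 → 15
gcd(15, 3135): 3135 = 209·15 + 0 → 15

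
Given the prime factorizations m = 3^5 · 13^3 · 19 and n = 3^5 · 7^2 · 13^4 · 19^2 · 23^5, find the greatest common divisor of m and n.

min exponent per shared prime: 3^5 · 13^3 · 19 = 10143549

10143549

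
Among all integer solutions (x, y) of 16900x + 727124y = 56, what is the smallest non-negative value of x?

168056

Euclid: 727124 = 43·16900 + 424; 16900 = 39·424 + 364; 424 = 1·364 + 60; 364 = 6·60 + 4; 60 = 15·4 + 0 → gcd = 4; 56 = 4·14.
Back-substitution yields 16900·(12004) + 727124·(-279) = 4, so one solution is x = 12004·14 = 168056, y = -279·14 = -3906.
Solutions in x differ by 727124/4 = 181781; the one in [0, 181781) is 168056 mod 181781 = 168056.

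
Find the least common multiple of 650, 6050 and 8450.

650 = 2 · 5² · 13; 6050 = 2 · 5² · 11²; 8450 = 2 · 5² · 13²
lcm takes max exponent of each prime: 2 · 5² · 11² · 13² = 1022450

1022450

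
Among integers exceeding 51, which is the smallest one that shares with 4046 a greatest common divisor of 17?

85

Multiples of 17 above 51: 17·4, 17·5, … . Need the cofactor coprime to 4046/17 = 238.
Checking s = 4, 5, … the first with gcd(s, 238) = 1 is s = 5, giving 85.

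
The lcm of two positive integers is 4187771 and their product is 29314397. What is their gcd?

7

gcd·lcm = product, so gcd = 29314397/4187771 = 7.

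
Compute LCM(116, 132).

116 = 2² · 29; 132 = 2² · 3 · 11
max exponents: 2² · 3 · 11 · 29 = 3828

3828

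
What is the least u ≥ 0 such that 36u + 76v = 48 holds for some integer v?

gcd(36, 76) = 4 (Euclid: 76 = 2·36 + 4; 36 = 9·4 + 0), and 4 | 48.
Extended Euclid: 36·(-2) + 76·(1) = 4. Scale by 12: u₀ = -24.
General solution u = u₀ + 19t; reducing mod 19 gives u = 14 (and v = -6).

14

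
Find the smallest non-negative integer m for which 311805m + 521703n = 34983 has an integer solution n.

57

Euclid: 521703 = 1·311805 + 209898; 311805 = 1·209898 + 101907; 209898 = 2·101907 + 6084; 101907 = 16·6084 + 4563; 6084 = 1·4563 + 1521; 4563 = 3·1521 + 0 → gcd = 1521; 34983 = 1521·23.
Back-substitution yields 311805·(-87) + 521703·(52) = 1521, so one solution is m = -87·23 = -2001, n = 52·23 = 1196.
Solutions in m differ by 521703/1521 = 343; the one in [0, 343) is -2001 mod 343 = 57.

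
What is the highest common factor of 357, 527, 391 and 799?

17

gcd(357, 527): 527 = 1·357 + 170; 357 = 2·170 + 17; 170 = 10·17 + 0 → 17
gcd(17, 391): 391 = 23·17 + 0 → 17
gcd(17, 799): 799 = 47·17 + 0 → 17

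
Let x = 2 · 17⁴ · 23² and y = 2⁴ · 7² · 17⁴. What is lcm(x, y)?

34639165456

max exponent per prime: 2⁴ · 7² · 17⁴ · 23² = 34639165456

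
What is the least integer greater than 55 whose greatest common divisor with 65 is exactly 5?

gcd(a, 65) = 5 forces 5 | a; write a = 5s. Then gcd(5s, 5·13) = 5·gcd(s, 13), so need gcd(s, 13) = 1.
5s > 55 gives s ≥ 12. The least s ≥ 12 coprime to 13 is 12, so a = 5·12 = 60.

60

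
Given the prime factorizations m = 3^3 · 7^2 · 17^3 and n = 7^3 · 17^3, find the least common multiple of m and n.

max exponent per prime: 3^3 · 7^3 · 17^3 = 45499293

45499293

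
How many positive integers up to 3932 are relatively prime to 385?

Prime factors of 385: 5, 7, 11. Count integers ≤ 3932 divisible by none of them.
By inclusion–exclusion: 3932 − ⌊3932/5⌋ − ⌊3932/7⌋ − ⌊3932/11⌋ + ⌊3932/35⌋ + ⌊3932/55⌋ + ⌊3932/77⌋ − ⌊3932/385⌋ = 2452.

2452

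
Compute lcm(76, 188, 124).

110732

lcm(76, 188) = 76·188/gcd = 14288/4 = 3572
lcm(3572, 124) = 3572·124/gcd = 442928/4 = 110732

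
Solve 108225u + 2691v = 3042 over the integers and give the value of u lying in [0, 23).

gcd(108225, 2691) = 117 (Euclid: 108225 = 40·2691 + 585; 2691 = 4·585 + 351; 585 = 1·351 + 234; 351 = 1·234 + 117; 234 = 2·117 + 0), and 117 | 3042.
Extended Euclid: 108225·(-9) + 2691·(362) = 117. Scale by 26: u₀ = -234.
General solution u = u₀ + 23t; reducing mod 23 gives u = 19 (and v = -763).

19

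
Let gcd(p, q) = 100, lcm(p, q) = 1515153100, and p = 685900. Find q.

220900

p·q = gcd·lcm = 100·1515153100 = 151515310000, so q = 151515310000/685900 = 220900.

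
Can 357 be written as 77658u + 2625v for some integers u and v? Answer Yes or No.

Yes

gcd(77658, 2625): 77658 = 29·2625 + 1533; 2625 = 1·1533 + 1092; 1533 = 1·1092 + 441; 1092 = 2·441 + 210; 441 = 2·210 + 21; 210 = 10·21 + 0 → 21
21 divides 357, so a solution exists.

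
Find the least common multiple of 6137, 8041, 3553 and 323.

2902801

lcm(6137, 8041) = 6137·8041/gcd = 49347617/17 = 2902801
lcm(2902801, 3553) = 2902801·3553/gcd = 10313651953/3553 = 2902801
lcm(2902801, 323) = 2902801·323/gcd = 937604723/323 = 2902801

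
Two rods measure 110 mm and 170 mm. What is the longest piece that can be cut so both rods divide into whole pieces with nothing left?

110 = 2 · 5 · 11
170 = 2 · 5 · 17
Common: 2 · 5 = 10

10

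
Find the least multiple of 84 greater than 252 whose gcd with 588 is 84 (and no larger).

gcd(k, 588) = 84 forces 84 | k; write k = 84s. Then gcd(84s, 84·7) = 84·gcd(s, 7), so need gcd(s, 7) = 1.
84s > 252 gives s ≥ 4. The least s ≥ 4 coprime to 7 is 4, so k = 84·4 = 336.

336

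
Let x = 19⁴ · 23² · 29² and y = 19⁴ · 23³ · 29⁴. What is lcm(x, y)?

max exponent per prime: 19⁴ · 23³ · 29⁴ = 1121475792134567

1121475792134567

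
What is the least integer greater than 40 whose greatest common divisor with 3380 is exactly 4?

44

gcd(m, 3380) = 4 forces 4 | m; write m = 4s. Then gcd(4s, 4·845) = 4·gcd(s, 845), so need gcd(s, 845) = 1.
4s > 40 gives s ≥ 11. The least s ≥ 11 coprime to 845 is 11, so m = 4·11 = 44.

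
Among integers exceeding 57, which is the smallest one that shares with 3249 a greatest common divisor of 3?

60

3249 = 3·1083. Any a with gcd(a, 3249) = 3 is a multiple of 3, say 3s, with s coprime to 1083.
Need s > 57/3, so s ≥ 20. First s ≥ 20 with gcd(s, 1083) = 1 is s = 20. Thus a = 3·20 = 60.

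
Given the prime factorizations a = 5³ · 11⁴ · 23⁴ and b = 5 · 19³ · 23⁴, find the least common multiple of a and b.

3512795765447375

max exponent per prime: 5³ · 11⁴ · 19³ · 23⁴ = 3512795765447375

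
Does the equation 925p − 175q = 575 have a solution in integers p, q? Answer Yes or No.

Yes

By Bézout, 925p − 175q = 575 has integer solutions iff gcd(925, 175) | 575.
Euclid: 925 = 5·175 + 50; 175 = 3·50 + 25; 50 = 2·25 + 0. gcd = 25; 575 mod 25 = 0. Yes.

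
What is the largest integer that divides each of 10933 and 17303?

13

10933 = 13 · 29²
17303 = 11³ · 13
Common: 13 = 13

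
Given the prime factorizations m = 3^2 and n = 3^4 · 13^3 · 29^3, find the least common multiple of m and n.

4340193273

max exponent per prime: 3^4 · 13^3 · 29^3 = 4340193273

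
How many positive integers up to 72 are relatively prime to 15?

15 = 3·5. Inclusion–exclusion on these primes:
72 − ⌊72/3⌋ − ⌊72/5⌋ + ⌊72/15⌋ = 38

38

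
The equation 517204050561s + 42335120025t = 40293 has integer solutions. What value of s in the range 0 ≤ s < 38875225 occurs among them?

21032688

Euclid: 517204050561 = 12·42335120025 + 9182610261; 42335120025 = 4·9182610261 + 5604678981; 9182610261 = 1·5604678981 + 3577931280; 5604678981 = 1·3577931280 + 2026747701; 3577931280 = 1·2026747701 + 1551183579; 2026747701 = 1·1551183579 + 475564122; 1551183579 = 3·475564122 + 124491213; 475564122 = 3·124491213 + 102090483; 124491213 = 1·102090483 + 22400730; 102090483 = 4·22400730 + 12487563; 22400730 = 1·12487563 + 9913167; 12487563 = 1·9913167 + 2574396; 9913167 = 3·2574396 + 2189979; 2574396 = 1·2189979 + 384417; 2189979 = 5·384417 + 267894; 384417 = 1·267894 + 116523; 267894 = 2·116523 + 34848; 116523 = 3·34848 + 11979; 34848 = 2·11979 + 10890; 11979 = 1·10890 + 1089; 10890 = 10·1089 + 0 → gcd = 1089; 40293 = 1089·37.
Back-substitution yields 517204050561·(-3634276) + 42335120025·(44399597) = 1089, so one solution is s = -3634276·37 = -134468212, t = 44399597·37 = 1642785089.
Solutions in s differ by 42335120025/1089 = 38875225; the one in [0, 38875225) is -134468212 mod 38875225 = 21032688.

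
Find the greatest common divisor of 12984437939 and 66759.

3179

Euclid: 12984437939 = 194497·66759 + 12716; 66759 = 5·12716 + 3179; 12716 = 4·3179 + 0. Last nonzero remainder: 3179.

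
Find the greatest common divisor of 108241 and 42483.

Euclid: 108241 = 2·42483 + 23275; 42483 = 1·23275 + 19208; 23275 = 1·19208 + 4067; 19208 = 4·4067 + 2940; 4067 = 1·2940 + 1127; 2940 = 2·1127 + 686; 1127 = 1·686 + 441; 686 = 1·441 + 245; 441 = 1·245 + 196; 245 = 1·196 + 49; 196 = 4·49 + 0. Last nonzero remainder: 49.

49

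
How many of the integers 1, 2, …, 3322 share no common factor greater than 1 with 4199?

2736

Prime factors of 4199: 13, 17, 19. Count integers ≤ 3322 divisible by none of them.
By inclusion–exclusion: 3322 − ⌊3322/13⌋ − ⌊3322/17⌋ − ⌊3322/19⌋ + ⌊3322/221⌋ + ⌊3322/247⌋ + ⌊3322/323⌋ − ⌊3322/4199⌋ = 2736.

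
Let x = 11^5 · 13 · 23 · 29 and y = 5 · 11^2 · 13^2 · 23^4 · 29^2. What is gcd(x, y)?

1049191

min exponent per shared prime: 11^2 · 13 · 23 · 29 = 1049191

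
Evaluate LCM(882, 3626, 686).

228438

lcm(882, 3626) = 882·3626/gcd = 3198132/98 = 32634
lcm(32634, 686) = 32634·686/gcd = 22386924/98 = 228438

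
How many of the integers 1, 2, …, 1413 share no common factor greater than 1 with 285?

714

285 = 3·5·19. Inclusion–exclusion on these primes:
1413 − ⌊1413/3⌋ − ⌊1413/5⌋ − ⌊1413/19⌋ + ⌊1413/15⌋ + ⌊1413/57⌋ + ⌊1413/95⌋ − ⌊1413/285⌋ = 714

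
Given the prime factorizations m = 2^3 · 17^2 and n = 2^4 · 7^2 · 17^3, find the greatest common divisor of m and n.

2312

min exponent per shared prime: 2^3 · 17^2 = 2312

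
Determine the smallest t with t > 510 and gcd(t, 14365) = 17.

Multiples of 17 above 510: 17·31, 17·32, … . Need the cofactor coprime to 14365/17 = 845.
Checking s = 31, 32, … the first with gcd(s, 845) = 1 is s = 31, giving 527.

527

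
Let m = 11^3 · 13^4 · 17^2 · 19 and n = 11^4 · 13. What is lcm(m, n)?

2296125351091

max exponent per prime: 11^4 · 13^4 · 17^2 · 19 = 2296125351091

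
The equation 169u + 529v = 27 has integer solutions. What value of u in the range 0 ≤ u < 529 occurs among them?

357

Euclid: 529 = 3·169 + 22; 169 = 7·22 + 15; 22 = 1·15 + 7; 15 = 2·7 + 1; 7 = 7·1 + 0 → gcd = 1; 27 = 1·27.
Back-substitution yields 169·(72) + 529·(-23) = 1, so one solution is u = 72·27 = 1944, v = -23·27 = -621.
Solutions in u differ by 529/1 = 529; the one in [0, 529) is 1944 mod 529 = 357.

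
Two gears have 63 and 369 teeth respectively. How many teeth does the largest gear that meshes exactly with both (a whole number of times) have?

9

Euclid: 369 = 5·63 + 54; 63 = 1·54 + 9; 54 = 6·9 + 0. Last nonzero remainder: 9.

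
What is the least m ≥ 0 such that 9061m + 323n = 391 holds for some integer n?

gcd(9061, 323) = 17 (Euclid: 9061 = 28·323 + 17; 323 = 19·17 + 0), and 17 | 391.
Extended Euclid: 9061·(1) + 323·(-28) = 17. Scale by 23: m₀ = 23.
General solution m = m₀ + 19t; reducing mod 19 gives m = 4 (and n = -111).

4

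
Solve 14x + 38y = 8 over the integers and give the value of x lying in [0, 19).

Reduce mod 38: 14x ≡ 8 (mod 38). With g = gcd(14, 38) = 2 dividing 8, divide through: 7x ≡ 4 (mod 19).
Since gcd(7, 19) = 1, x ≡ 4·(7)⁻¹ ≡ 6 (mod 19). Smallest non-negative: 6.

6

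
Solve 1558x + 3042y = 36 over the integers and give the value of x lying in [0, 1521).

1152

gcd(1558, 3042) = 2 (Euclid: 3042 = 1·1558 + 1484; 1558 = 1·1484 + 74; 1484 = 20·74 + 4; 74 = 18·4 + 2; 4 = 2·2 + 0), and 2 | 36.
Extended Euclid: 1558·(740) + 3042·(-379) = 2. Scale by 18: x₀ = 13320.
General solution x = x₀ + 1521t; reducing mod 1521 gives x = 1152 (and y = -590).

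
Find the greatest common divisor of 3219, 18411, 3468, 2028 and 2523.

3

gcd(3219, 18411): 18411 = 5·3219 + 2316; 3219 = 1·2316 + 903; 2316 = 2·903 + 510; 903 = 1·510 + 393; 510 = 1·393 + 117; 393 = 3·117 + 42; 117 = 2·42 + 33; 42 = 1·33 + 9; 33 = 3·9 + 6; 9 = 1·6 + 3; 6 = 2·3 + 0 → 3
gcd(3, 3468): 3468 = 1156·3 + 0 → 3
gcd(3, 2028): 2028 = 676·3 + 0 → 3
gcd(3, 2523): 2523 = 841·3 + 0 → 3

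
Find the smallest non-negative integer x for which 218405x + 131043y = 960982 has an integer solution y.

Reduce mod 131043: 218405x ≡ 960982 (mod 131043). With g = gcd(218405, 131043) = 43681 dividing 960982, divide through: 5x ≡ 22 (mod 3).
Since gcd(5, 3) = 1, x ≡ 22·(5)⁻¹ ≡ 2 (mod 3). Smallest non-negative: 2.

2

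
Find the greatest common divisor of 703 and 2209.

1

703 = 19 · 37
2209 = 47²
Common: 1 = 1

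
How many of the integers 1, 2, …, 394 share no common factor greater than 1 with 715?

266

Prime factors of 715: 5, 11, 13. Count integers ≤ 394 divisible by none of them.
By inclusion–exclusion: 394 − ⌊394/5⌋ − ⌊394/11⌋ − ⌊394/13⌋ + ⌊394/55⌋ + ⌊394/65⌋ + ⌊394/143⌋ − ⌊394/715⌋ = 266.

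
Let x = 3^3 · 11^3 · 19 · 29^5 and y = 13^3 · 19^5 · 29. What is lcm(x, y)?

4009866101739850548339

max exponent per prime: 3^3 · 11^3 · 13^3 · 19^5 · 29^5 = 4009866101739850548339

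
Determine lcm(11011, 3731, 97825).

lcm(11011, 3731) = 11011·3731/gcd = 41082041/91 = 451451
lcm(451451, 97825) = 451451·97825/gcd = 44163194075/91 = 485309825

485309825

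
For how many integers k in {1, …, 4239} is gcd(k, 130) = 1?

Prime factors of 130: 2, 5, 13. Count integers ≤ 4239 divisible by none of them.
By inclusion–exclusion: 4239 − ⌊4239/2⌋ − ⌊4239/5⌋ − ⌊4239/13⌋ + ⌊4239/10⌋ + ⌊4239/26⌋ + ⌊4239/65⌋ − ⌊4239/130⌋ = 1566.

1566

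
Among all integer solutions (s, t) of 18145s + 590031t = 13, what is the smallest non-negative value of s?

276952

Reduce mod 590031: 18145s ≡ 13 (mod 590031). With g = gcd(18145, 590031) = 1 dividing 13, divide through: 18145s ≡ 13 (mod 590031).
Since gcd(18145, 590031) = 1, s ≡ 13·(18145)⁻¹ ≡ 276952 (mod 590031). Smallest non-negative: 276952.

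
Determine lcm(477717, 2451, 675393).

477717 = 3 · 17² · 19 · 29; 2451 = 3 · 19 · 43; 675393 = 3 · 17² · 19 · 41
lcm takes max exponent of each prime: 3 · 17² · 19 · 29 · 41 · 43 = 842215071

842215071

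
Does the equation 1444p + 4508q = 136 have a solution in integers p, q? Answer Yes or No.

By Bézout, 1444p + 4508q = 136 has integer solutions iff gcd(1444, 4508) | 136.
Euclid: 4508 = 3·1444 + 176; 1444 = 8·176 + 36; 176 = 4·36 + 32; 36 = 1·32 + 4; 32 = 8·4 + 0. gcd = 4; 136 mod 4 = 0. Yes.

Yes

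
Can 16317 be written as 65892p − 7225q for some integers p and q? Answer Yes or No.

No

gcd(65892, 7225): 65892 = 9·7225 + 867; 7225 = 8·867 + 289; 867 = 3·289 + 0 → 289
289 does not divide 16317, so a solution does not exist.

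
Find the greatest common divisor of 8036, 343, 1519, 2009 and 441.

8036 = 2² · 7² · 41; 343 = 7³; 1519 = 7² · 31; 2009 = 7² · 41; 441 = 3² · 7²
gcd takes min exponent of each prime: 7² = 49

49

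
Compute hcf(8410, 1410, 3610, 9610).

10

8410 = 2 · 5 · 29²; 1410 = 2 · 3 · 5 · 47; 3610 = 2 · 5 · 19²; 9610 = 2 · 5 · 31²
gcd takes min exponent of each prime: 2 · 5 = 10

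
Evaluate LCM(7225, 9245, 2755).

7360822775

lcm(7225, 9245) = 7225·9245/gcd = 66795125/5 = 13359025
lcm(13359025, 2755) = 13359025·2755/gcd = 36804113875/5 = 7360822775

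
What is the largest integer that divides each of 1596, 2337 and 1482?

57

gcd(1596, 2337): 2337 = 1·1596 + 741; 1596 = 2·741 + 114; 741 = 6·114 + 57; 114 = 2·57 + 0 → 57
gcd(57, 1482): 1482 = 26·57 + 0 → 57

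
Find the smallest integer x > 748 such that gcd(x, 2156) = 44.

Multiples of 44 above 748: 44·18, 44·19, … . Need the cofactor coprime to 2156/44 = 49.
Checking s = 18, 19, … the first with gcd(s, 49) = 1 is s = 18, giving 792.

792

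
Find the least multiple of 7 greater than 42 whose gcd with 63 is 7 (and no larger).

gcd(m, 63) = 7 forces 7 | m; write m = 7s. Then gcd(7s, 7·9) = 7·gcd(s, 9), so need gcd(s, 9) = 1.
7s > 42 gives s ≥ 7. The least s ≥ 7 coprime to 9 is 7, so m = 7·7 = 49.

49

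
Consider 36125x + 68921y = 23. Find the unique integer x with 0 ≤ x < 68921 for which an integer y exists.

Reduce mod 68921: 36125x ≡ 23 (mod 68921). With g = gcd(36125, 68921) = 1 dividing 23, divide through: 36125x ≡ 23 (mod 68921).
Since gcd(36125, 68921) = 1, x ≡ 23·(36125)⁻¹ ≡ 47576 (mod 68921). Smallest non-negative: 47576.

47576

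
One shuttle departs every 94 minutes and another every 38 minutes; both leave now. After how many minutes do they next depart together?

gcd first: 94 = 2·38 + 18; 38 = 2·18 + 2; 18 = 9·2 + 0 → gcd = 2
lcm = 94·38/gcd = 3572/2 = 1786

1786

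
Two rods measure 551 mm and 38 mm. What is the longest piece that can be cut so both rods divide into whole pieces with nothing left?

551 = 19 · 29
38 = 2 · 19
Common: 19 = 19

19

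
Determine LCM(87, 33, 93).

lcm(87, 33) = 87·33/gcd = 2871/3 = 957
lcm(957, 93) = 957·93/gcd = 89001/3 = 29667

29667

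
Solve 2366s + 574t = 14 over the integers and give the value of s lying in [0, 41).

33

Reduce mod 574: 2366s ≡ 14 (mod 574). With g = gcd(2366, 574) = 14 dividing 14, divide through: 169s ≡ 1 (mod 41).
Since gcd(169, 41) = 1, s ≡ 1·(169)⁻¹ ≡ 33 (mod 41). Smallest non-negative: 33.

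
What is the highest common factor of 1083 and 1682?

1083 = 3 · 19²
1682 = 2 · 29²
Common: 1 = 1

1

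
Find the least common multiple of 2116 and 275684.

145836836

gcd first: 275684 = 130·2116 + 604; 2116 = 3·604 + 304; 604 = 1·304 + 300; 304 = 1·300 + 4; 300 = 75·4 + 0 → gcd = 4
lcm = 2116·275684/gcd = 583347344/4 = 145836836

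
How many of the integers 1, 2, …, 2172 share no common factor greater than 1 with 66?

658

66 = 2·3·11. Inclusion–exclusion on these primes:
2172 − ⌊2172/2⌋ − ⌊2172/3⌋ − ⌊2172/11⌋ + ⌊2172/6⌋ + ⌊2172/22⌋ + ⌊2172/33⌋ − ⌊2172/66⌋ = 658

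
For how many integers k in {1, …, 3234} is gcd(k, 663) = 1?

1873

663 = 3·13·17. Inclusion–exclusion on these primes:
3234 − ⌊3234/3⌋ − ⌊3234/13⌋ − ⌊3234/17⌋ + ⌊3234/39⌋ + ⌊3234/51⌋ + ⌊3234/221⌋ − ⌊3234/663⌋ = 1873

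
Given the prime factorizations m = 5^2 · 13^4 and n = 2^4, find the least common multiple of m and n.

11424400

max exponent per prime: 2^4 · 5^2 · 13^4 = 11424400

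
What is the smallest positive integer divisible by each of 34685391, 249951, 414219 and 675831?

34685391 = 3 · 13² · 37 · 43²; 249951 = 3 · 13² · 17 · 29; 414219 = 3 · 13² · 19 · 43; 675831 = 3 · 13² · 31 · 43
lcm takes max exponent of each prime: 3 · 13² · 17 · 19 · 29 · 31 · 37 · 43² = 10071839782407

10071839782407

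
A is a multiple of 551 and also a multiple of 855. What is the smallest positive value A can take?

24795

gcd first: 855 = 1·551 + 304; 551 = 1·304 + 247; 304 = 1·247 + 57; 247 = 4·57 + 19; 57 = 3·19 + 0 → gcd = 19
lcm = 551·855/gcd = 471105/19 = 24795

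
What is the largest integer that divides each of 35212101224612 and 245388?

676

Euclid: 35212101224612 = 143495611·245388 + 232544; 245388 = 1·232544 + 12844; 232544 = 18·12844 + 1352; 12844 = 9·1352 + 676; 1352 = 2·676 + 0. Last nonzero remainder: 676.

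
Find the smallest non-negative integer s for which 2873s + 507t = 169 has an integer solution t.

Euclid: 2873 = 5·507 + 338; 507 = 1·338 + 169; 338 = 2·169 + 0 → gcd = 169; 169 = 169·1.
Back-substitution yields 2873·(-1) + 507·(6) = 169, so one solution is s = -1·1 = -1, t = 6·1 = 6.
Solutions in s differ by 507/169 = 3; the one in [0, 3) is -1 mod 3 = 2.

2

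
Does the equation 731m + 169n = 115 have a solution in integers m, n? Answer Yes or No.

By Bézout, 731m + 169n = 115 has integer solutions iff gcd(731, 169) | 115.
Euclid: 731 = 4·169 + 55; 169 = 3·55 + 4; 55 = 13·4 + 3; 4 = 1·3 + 1; 3 = 3·1 + 0. gcd = 1; 115 mod 1 = 0. Yes.

Yes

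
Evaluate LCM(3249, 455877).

gcd first: 455877 = 140·3249 + 1017; 3249 = 3·1017 + 198; 1017 = 5·198 + 27; 198 = 7·27 + 9; 27 = 3·9 + 0 → gcd = 9
lcm = 3249·455877/gcd = 1481144373/9 = 164571597

164571597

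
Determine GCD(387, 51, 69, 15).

387 = 3² · 43; 51 = 3 · 17; 69 = 3 · 23; 15 = 3 · 5
gcd takes min exponent of each prime: 3 = 3

3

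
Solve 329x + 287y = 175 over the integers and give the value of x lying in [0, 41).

gcd(329, 287) = 7 (Euclid: 329 = 1·287 + 42; 287 = 6·42 + 35; 42 = 1·35 + 7; 35 = 5·7 + 0), and 7 | 175.
Extended Euclid: 329·(7) + 287·(-8) = 7. Scale by 25: x₀ = 175.
General solution x = x₀ + 41t; reducing mod 41 gives x = 11 (and y = -12).

11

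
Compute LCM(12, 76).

gcd first: 76 = 6·12 + 4; 12 = 3·4 + 0 → gcd = 4
lcm = 12·76/gcd = 912/4 = 228

228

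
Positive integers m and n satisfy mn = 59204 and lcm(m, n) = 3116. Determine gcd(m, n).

From gcd × lcm = mn: gcd = 59204 / 3116 = 19.

19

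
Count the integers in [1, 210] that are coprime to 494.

91

Prime factors of 494: 2, 13, 19. Count integers ≤ 210 divisible by none of them.
By inclusion–exclusion: 210 − ⌊210/2⌋ − ⌊210/13⌋ − ⌊210/19⌋ + ⌊210/26⌋ + ⌊210/38⌋ + ⌊210/247⌋ − ⌊210/494⌋ = 91.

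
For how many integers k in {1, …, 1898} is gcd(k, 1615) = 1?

1354

1615 = 5·17·19. Inclusion–exclusion on these primes:
1898 − ⌊1898/5⌋ − ⌊1898/17⌋ − ⌊1898/19⌋ + ⌊1898/85⌋ + ⌊1898/95⌋ + ⌊1898/323⌋ − ⌊1898/1615⌋ = 1354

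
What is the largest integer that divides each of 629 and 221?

629 = 17 · 37
221 = 13 · 17
Common: 17 = 17

17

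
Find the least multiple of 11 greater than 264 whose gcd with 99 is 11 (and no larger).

275

99 = 11·9. Any t with gcd(t, 99) = 11 is a multiple of 11, say 11s, with s coprime to 9.
Need s > 264/11, so s ≥ 25. First s ≥ 25 with gcd(s, 9) = 1 is s = 25. Thus t = 11·25 = 275.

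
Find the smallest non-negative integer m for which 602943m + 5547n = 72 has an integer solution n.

Reduce mod 5547: 602943m ≡ 72 (mod 5547). With g = gcd(602943, 5547) = 3 dividing 72, divide through: 200981m ≡ 24 (mod 1849).
Since gcd(200981, 1849) = 1, m ≡ 24·(200981)⁻¹ ≡ 449 (mod 1849). Smallest non-negative: 449.

449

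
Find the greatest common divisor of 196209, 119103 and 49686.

3

gcd(196209, 119103): 196209 = 1·119103 + 77106; 119103 = 1·77106 + 41997; 77106 = 1·41997 + 35109; 41997 = 1·35109 + 6888; 35109 = 5·6888 + 669; 6888 = 10·669 + 198; 669 = 3·198 + 75; 198 = 2·75 + 48; 75 = 1·48 + 27; 48 = 1·27 + 21; 27 = 1·21 + 6; 21 = 3·6 + 3; 6 = 2·3 + 0 → 3
gcd(3, 49686): 49686 = 16562·3 + 0 → 3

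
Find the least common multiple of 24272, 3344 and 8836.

24272 = 2⁴ · 37 · 41; 3344 = 2⁴ · 11 · 19; 8836 = 2² · 47²
lcm takes max exponent of each prime: 2⁴ · 11 · 19 · 37 · 41 · 47² = 11205921232

11205921232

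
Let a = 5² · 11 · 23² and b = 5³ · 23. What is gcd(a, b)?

575

min exponent per shared prime: 5² · 23 = 575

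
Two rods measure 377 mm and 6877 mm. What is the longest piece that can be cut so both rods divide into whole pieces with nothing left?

377 = 13 · 29
6877 = 13 · 23²
Common: 13 = 13

13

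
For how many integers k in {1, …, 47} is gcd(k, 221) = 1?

42

221 = 13·17. Inclusion–exclusion on these primes:
47 − ⌊47/13⌋ − ⌊47/17⌋ + ⌊47/221⌋ = 42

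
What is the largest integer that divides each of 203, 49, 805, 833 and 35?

7

gcd(203, 49): 203 = 4·49 + 7; 49 = 7·7 + 0 → 7
gcd(7, 805): 805 = 115·7 + 0 → 7
gcd(7, 833): 833 = 119·7 + 0 → 7
gcd(7, 35): 35 = 5·7 + 0 → 7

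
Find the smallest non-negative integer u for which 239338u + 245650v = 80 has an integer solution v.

20860

Euclid: 245650 = 1·239338 + 6312; 239338 = 37·6312 + 5794; 6312 = 1·5794 + 518; 5794 = 11·518 + 96; 518 = 5·96 + 38; 96 = 2·38 + 20; 38 = 1·20 + 18; 20 = 1·18 + 2; 18 = 9·2 + 0 → gcd = 2; 80 = 2·40.
Back-substitution yields 239338·(12804) + 245650·(-12475) = 2, so one solution is u = 12804·40 = 512160, v = -12475·40 = -499000.
Solutions in u differ by 245650/2 = 122825; the one in [0, 122825) is 512160 mod 122825 = 20860.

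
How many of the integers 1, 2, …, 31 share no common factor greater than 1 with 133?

26

Prime factors of 133: 7, 19. Count integers ≤ 31 divisible by none of them.
By inclusion–exclusion: 31 − ⌊31/7⌋ − ⌊31/19⌋ + ⌊31/133⌋ = 26.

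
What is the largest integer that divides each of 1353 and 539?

11

Euclid: 1353 = 2·539 + 275; 539 = 1·275 + 264; 275 = 1·264 + 11; 264 = 24·11 + 0. Last nonzero remainder: 11.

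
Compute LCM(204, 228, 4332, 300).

204 = 2² · 3 · 17; 228 = 2² · 3 · 19; 4332 = 2² · 3 · 19²; 300 = 2² · 3 · 5²
lcm takes max exponent of each prime: 2² · 3 · 5² · 17 · 19² = 1841100

1841100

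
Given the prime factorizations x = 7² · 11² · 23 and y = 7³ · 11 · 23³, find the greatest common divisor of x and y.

12397

min exponent per shared prime: 7² · 11 · 23 = 12397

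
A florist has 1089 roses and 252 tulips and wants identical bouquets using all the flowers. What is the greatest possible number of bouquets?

9

1089 = 3² · 11²
252 = 2² · 3² · 7
Common: 3² = 9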